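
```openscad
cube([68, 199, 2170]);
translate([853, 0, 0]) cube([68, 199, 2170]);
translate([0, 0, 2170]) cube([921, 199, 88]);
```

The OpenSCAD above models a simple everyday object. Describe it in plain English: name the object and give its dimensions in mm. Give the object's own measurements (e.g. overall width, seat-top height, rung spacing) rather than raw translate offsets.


A door frame. The clear opening is 785 mm wide and 2170 mm high. Two 68 mm wide jambs, 199 mm deep, stand either side of the opening from the floor to the top of the opening. A 88 mm thick head sits across the top of both jambs, spanning the full outside width of the frame.


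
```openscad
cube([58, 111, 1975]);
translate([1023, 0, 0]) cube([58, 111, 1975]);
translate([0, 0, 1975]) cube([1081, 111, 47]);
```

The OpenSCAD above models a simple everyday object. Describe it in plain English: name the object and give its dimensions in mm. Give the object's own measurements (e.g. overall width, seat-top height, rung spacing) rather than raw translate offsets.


A door frame. The clear opening is 965 mm wide and 1975 mm high. Two 58 mm wide jambs, 111 mm deep, stand either side of the opening from the floor to the top of the opening. A 47 mm thick head sits across the top of both jambs, spanning the full outside width of the frame.


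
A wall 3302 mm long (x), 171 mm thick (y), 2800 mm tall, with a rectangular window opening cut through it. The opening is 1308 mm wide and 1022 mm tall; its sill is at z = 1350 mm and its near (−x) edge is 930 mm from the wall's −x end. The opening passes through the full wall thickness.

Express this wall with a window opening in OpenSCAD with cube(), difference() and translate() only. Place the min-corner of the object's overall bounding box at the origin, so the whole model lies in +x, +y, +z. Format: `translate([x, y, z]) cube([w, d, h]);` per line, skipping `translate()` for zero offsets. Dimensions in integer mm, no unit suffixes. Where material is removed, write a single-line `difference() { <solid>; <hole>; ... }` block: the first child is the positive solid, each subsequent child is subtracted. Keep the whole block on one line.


difference() { cube([3302, 171, 2800]); translate([930, 0, 1350]) cube([1308, 171, 1022]); }


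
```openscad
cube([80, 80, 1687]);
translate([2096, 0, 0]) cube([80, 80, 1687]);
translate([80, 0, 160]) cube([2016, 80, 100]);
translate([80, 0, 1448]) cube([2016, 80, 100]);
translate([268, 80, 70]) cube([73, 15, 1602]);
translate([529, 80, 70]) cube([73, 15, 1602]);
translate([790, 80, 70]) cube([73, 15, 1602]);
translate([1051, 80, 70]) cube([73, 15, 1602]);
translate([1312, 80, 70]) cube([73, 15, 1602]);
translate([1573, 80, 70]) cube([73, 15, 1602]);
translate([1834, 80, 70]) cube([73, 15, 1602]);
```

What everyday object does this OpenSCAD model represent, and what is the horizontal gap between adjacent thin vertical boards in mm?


A fence section. The picket gap is 188 mm.

Two posts, two rails, 7 pickets — a fence section. Span 2016 mm holds 7 pickets of 73 mm with 8 equal gaps: ⌊(2016 − 7·73) / 8⌋ = 188 mm.


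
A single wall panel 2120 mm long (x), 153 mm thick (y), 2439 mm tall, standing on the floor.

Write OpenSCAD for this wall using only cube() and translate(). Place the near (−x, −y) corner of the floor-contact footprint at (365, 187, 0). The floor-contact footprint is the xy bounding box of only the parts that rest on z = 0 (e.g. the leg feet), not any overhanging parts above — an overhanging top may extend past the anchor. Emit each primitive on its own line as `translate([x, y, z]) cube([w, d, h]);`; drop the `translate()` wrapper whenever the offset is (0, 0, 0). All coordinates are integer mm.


translate([365, 187, 0]) cube([2120, 153, 2439]);


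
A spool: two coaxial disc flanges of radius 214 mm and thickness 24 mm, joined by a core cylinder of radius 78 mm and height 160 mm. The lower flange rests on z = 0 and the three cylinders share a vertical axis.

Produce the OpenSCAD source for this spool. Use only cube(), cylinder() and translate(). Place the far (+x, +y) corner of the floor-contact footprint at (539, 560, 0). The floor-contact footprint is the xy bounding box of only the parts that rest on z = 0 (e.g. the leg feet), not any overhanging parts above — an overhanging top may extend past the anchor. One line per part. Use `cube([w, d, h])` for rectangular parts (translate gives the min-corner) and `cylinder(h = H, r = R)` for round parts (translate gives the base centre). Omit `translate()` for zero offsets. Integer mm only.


translate([325, 346, 0]) cylinder(h = 24, r = 214);
translate([325, 346, 24]) cylinder(h = 160, r = 78);
translate([325, 346, 184]) cylinder(h = 24, r = 214);


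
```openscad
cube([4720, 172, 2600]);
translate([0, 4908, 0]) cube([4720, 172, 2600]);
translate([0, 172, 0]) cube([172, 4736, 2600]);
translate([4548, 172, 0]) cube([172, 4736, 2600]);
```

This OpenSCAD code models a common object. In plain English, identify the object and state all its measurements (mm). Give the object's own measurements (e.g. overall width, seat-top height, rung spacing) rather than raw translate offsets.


The wall frame of a small rectangular building: four walls, each 2600 mm tall and 172 mm thick, enclosing a footprint 4720 mm (x) by 5080 mm (y) outside-to-outside, with no floor or roof. The front and back walls (the −y and +y sides) span the full width; the two side walls fit between them.


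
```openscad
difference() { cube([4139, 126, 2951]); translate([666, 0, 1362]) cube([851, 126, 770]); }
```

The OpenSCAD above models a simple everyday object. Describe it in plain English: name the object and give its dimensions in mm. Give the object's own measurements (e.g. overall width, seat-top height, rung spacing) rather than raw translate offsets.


A wall 4139 mm long (x), 126 mm thick (y), 2951 mm tall, with a rectangular window opening cut through it. The opening is 851 mm wide and 770 mm tall; its sill is at z = 1362 mm and its near (−x) edge is 666 mm from the wall's −x end. The opening passes through the full wall thickness.


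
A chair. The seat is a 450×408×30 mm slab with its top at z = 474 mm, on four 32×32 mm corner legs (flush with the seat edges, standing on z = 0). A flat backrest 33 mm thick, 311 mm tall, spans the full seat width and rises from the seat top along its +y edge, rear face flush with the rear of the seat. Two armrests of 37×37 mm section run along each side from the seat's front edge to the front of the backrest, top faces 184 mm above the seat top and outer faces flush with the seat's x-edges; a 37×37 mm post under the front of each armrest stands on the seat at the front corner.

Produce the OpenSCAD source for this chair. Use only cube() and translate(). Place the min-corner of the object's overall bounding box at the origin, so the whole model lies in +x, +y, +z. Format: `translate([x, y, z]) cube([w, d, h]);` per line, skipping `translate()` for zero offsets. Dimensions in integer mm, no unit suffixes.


translate([0, 0, 444]) cube([450, 408, 30]);
cube([32, 32, 444]);
translate([418, 0, 0]) cube([32, 32, 444]);
translate([0, 376, 0]) cube([32, 32, 444]);
translate([418, 376, 0]) cube([32, 32, 444]);
translate([0, 375, 474]) cube([450, 33, 311]);
translate([0, 0, 621]) cube([37, 375, 37]);
translate([413, 0, 621]) cube([37, 375, 37]);
translate([0, 0, 474]) cube([37, 37, 147]);
translate([413, 0, 474]) cube([37, 37, 147]);


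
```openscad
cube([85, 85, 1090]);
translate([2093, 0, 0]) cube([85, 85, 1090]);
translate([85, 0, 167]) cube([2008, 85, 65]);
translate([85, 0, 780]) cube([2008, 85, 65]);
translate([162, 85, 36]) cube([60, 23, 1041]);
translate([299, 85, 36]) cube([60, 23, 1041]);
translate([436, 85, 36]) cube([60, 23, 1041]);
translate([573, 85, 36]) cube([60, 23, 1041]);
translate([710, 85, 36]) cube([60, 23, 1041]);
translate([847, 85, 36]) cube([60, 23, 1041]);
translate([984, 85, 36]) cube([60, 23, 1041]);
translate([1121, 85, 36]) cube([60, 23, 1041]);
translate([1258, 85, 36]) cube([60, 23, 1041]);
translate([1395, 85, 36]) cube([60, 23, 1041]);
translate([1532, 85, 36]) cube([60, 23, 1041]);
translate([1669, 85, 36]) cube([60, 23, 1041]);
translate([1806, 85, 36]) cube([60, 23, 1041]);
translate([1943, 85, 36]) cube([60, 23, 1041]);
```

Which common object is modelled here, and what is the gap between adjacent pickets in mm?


A fence section. The picket gap is 77 mm.

Two posts, two rails, 14 pickets — a fence section. Span 2008 mm holds 14 pickets of 60 mm with 15 equal gaps: ⌊(2008 − 14·60) / 15⌋ = 77 mm.


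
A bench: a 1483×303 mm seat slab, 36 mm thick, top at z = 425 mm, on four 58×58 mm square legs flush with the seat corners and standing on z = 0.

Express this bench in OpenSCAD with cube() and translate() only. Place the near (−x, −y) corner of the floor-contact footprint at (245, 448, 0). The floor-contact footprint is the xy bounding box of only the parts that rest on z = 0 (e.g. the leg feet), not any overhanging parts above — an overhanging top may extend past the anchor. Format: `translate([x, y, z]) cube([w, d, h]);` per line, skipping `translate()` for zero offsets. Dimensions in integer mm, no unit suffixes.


// leg_h = 425 − 36 = 389
translate([245, 448, 389]) cube([1483, 303, 36]);
translate([245, 448, 0]) cube([58, 58, 389]);
translate([245, 693, 0]) cube([58, 58, 389]);
translate([1670, 448, 0]) cube([58, 58, 389]);
translate([1670, 693, 0]) cube([58, 58, 389]);


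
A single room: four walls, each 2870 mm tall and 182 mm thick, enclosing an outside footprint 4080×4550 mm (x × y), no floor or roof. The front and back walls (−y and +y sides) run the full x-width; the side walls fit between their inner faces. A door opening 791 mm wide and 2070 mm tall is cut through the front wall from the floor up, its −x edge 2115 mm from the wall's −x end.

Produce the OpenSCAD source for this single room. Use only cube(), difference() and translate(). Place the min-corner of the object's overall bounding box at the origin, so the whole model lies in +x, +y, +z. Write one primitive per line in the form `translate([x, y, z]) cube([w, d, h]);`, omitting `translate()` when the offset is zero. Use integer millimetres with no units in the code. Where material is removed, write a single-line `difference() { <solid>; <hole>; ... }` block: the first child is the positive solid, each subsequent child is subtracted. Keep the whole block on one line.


difference() { cube([4080, 182, 2870]); translate([2115, 0, 0]) cube([791, 182, 2070]); }
translate([0, 4368, 0]) cube([4080, 182, 2870]);
translate([0, 182, 0]) cube([182, 4186, 2870]);
translate([3898, 182, 0]) cube([182, 4186, 2870]);


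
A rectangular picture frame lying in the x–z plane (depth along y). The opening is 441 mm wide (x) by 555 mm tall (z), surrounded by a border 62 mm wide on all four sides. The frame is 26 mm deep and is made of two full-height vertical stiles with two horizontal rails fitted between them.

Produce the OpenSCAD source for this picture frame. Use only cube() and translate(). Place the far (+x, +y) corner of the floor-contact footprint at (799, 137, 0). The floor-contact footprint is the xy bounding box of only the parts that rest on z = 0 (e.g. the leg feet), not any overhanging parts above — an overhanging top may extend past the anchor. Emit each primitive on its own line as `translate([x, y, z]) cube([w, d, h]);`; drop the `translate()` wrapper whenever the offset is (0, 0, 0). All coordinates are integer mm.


translate([234, 111, 0]) cube([62, 26, 679]);
translate([737, 111, 0]) cube([62, 26, 679]);
translate([296, 111, 0]) cube([441, 26, 62]);
translate([296, 111, 617]) cube([441, 26, 62]);


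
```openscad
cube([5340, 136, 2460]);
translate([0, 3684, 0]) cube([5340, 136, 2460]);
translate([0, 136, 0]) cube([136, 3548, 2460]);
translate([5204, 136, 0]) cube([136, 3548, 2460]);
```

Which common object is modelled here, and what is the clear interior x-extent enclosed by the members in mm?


A house (or room) frame. The interior width is 5068 mm.

Four 2460 mm walls enclosing a rectangle with no floor or roof — a room or house frame. Outside width is 5340 mm and wall thickness is 136 mm, so the interior width is 5340 − 2 × 136 = 5068 mm.


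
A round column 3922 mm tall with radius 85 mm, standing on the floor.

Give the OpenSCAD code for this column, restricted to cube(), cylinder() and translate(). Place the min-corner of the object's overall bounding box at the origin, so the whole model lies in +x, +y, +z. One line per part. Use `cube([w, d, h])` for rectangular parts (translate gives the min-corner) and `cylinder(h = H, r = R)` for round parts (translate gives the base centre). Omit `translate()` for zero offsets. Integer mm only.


translate([85, 85, 0]) cylinder(h = 3922, r = 85);


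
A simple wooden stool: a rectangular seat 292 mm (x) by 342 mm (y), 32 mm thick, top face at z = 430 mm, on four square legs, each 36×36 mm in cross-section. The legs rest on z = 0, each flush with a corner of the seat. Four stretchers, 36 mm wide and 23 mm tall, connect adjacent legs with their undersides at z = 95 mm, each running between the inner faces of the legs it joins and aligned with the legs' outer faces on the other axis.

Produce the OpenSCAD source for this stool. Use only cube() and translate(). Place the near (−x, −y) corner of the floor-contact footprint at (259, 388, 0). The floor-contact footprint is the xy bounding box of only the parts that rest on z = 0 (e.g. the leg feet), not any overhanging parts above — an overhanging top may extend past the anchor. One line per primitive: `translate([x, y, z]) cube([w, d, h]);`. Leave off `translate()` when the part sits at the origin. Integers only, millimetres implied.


translate([259, 388, 398]) cube([292, 342, 32]);
translate([259, 388, 0]) cube([36, 36, 398]);
translate([515, 388, 0]) cube([36, 36, 398]);
translate([259, 694, 0]) cube([36, 36, 398]);
translate([515, 694, 0]) cube([36, 36, 398]);
translate([295, 388, 95]) cube([220, 36, 23]);
translate([295, 694, 95]) cube([220, 36, 23]);
translate([259, 424, 95]) cube([36, 270, 23]);
translate([515, 424, 95]) cube([36, 270, 23]);


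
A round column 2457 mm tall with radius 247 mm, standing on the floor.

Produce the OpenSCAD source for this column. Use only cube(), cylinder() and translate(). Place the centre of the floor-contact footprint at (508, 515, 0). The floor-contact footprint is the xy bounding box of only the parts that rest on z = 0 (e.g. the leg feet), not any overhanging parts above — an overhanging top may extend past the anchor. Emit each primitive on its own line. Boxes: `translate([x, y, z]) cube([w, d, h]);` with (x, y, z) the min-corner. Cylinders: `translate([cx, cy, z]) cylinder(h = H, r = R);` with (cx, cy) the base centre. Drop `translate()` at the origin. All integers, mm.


translate([508, 515, 0]) cylinder(h = 2457, r = 247);


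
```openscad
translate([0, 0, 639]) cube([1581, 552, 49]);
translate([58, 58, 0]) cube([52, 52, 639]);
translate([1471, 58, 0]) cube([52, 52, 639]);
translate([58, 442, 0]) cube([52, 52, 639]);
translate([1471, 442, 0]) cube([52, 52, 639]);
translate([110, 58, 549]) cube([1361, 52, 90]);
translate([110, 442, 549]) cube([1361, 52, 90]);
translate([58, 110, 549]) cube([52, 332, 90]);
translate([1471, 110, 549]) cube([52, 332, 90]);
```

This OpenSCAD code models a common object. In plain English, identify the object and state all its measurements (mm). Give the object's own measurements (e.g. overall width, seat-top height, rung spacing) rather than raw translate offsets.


A table: top 1581 mm (x) × 552 mm (y), 49 mm thick, upper face at z = 688 mm, on four 52×52 mm square legs, each inset 58 mm from the nearest pair of top edges from z = 0 to the bottom of the top. Four apron rails, 52 mm thick and 90 mm tall, run between adjacent legs with their top edges flush with the underside of the top and their outer faces flush with the legs' outer faces.


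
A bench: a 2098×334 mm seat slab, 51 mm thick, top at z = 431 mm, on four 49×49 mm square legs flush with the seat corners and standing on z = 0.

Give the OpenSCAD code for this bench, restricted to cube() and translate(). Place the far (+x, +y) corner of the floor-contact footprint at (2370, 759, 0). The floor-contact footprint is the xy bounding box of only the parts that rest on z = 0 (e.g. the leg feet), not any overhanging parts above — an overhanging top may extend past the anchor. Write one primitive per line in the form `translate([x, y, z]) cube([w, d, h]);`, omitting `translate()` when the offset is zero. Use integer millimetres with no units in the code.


translate([272, 425, 380]) cube([2098, 334, 51]);
translate([272, 425, 0]) cube([49, 49, 380]);
translate([272, 710, 0]) cube([49, 49, 380]);
translate([2321, 425, 0]) cube([49, 49, 380]);
translate([2321, 710, 0]) cube([49, 49, 380]);


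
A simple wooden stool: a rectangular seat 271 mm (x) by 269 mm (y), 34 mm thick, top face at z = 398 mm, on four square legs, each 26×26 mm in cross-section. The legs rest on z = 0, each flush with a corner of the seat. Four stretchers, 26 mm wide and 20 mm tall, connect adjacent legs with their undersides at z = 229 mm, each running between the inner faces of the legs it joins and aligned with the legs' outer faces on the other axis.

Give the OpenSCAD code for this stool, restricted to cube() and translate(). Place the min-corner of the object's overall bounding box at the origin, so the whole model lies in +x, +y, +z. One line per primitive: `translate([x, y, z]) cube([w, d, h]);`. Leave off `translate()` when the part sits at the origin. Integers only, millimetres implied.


translate([0, 0, 364]) cube([271, 269, 34]);
cube([26, 26, 364]);
translate([245, 0, 0]) cube([26, 26, 364]);
translate([0, 243, 0]) cube([26, 26, 364]);
translate([245, 243, 0]) cube([26, 26, 364]);
translate([26, 0, 229]) cube([219, 26, 20]);
translate([26, 243, 229]) cube([219, 26, 20]);
translate([0, 26, 229]) cube([26, 217, 20]);
translate([245, 26, 229]) cube([26, 217, 20]);


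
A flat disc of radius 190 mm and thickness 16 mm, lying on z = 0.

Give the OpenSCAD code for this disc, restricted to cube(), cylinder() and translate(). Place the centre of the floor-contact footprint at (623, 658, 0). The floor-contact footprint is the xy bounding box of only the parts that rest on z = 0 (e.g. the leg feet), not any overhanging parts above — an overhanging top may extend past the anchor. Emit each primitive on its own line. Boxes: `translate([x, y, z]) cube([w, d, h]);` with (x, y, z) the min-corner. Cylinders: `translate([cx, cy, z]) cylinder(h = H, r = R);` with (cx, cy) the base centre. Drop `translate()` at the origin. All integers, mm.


translate([623, 658, 0]) cylinder(h = 16, r = 190);


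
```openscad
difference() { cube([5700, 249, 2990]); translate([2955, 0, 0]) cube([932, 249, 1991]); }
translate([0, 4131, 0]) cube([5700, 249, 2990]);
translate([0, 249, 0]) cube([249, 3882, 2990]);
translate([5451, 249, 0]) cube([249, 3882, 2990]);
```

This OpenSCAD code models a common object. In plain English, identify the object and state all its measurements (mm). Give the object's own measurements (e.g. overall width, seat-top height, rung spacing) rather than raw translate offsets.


A single room: four walls, each 2990 mm tall and 249 mm thick, enclosing an outside footprint 5700×4380 mm (x × y), no floor or roof. The front and back walls (−y and +y sides) run the full x-width; the side walls fit between their inner faces. A door opening 932 mm wide and 1991 mm tall is cut through the front wall from the floor up, its −x edge 2955 mm from the wall's −x end.


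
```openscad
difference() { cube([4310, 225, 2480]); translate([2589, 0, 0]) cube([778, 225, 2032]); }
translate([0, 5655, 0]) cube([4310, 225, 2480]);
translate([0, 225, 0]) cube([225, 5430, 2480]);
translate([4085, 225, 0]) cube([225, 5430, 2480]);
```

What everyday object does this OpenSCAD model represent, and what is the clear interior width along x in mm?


A single room. The interior width is 3860 mm.

Four walls enclosing a rectangle with a door in the front wall — a room. Outside width 4310 minus two 225 mm walls gives 3860 mm.


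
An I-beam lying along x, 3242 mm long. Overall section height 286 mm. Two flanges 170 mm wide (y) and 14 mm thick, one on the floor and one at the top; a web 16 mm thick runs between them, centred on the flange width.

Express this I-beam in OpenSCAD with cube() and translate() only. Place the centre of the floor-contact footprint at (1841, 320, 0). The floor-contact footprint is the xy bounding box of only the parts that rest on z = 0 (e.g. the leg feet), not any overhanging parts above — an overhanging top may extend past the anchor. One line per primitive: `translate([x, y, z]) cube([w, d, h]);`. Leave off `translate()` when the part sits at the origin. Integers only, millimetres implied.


translate([220, 235, 0]) cube([3242, 170, 14]);
translate([220, 312, 14]) cube([3242, 16, 258]);
translate([220, 235, 272]) cube([3242, 170, 14]);


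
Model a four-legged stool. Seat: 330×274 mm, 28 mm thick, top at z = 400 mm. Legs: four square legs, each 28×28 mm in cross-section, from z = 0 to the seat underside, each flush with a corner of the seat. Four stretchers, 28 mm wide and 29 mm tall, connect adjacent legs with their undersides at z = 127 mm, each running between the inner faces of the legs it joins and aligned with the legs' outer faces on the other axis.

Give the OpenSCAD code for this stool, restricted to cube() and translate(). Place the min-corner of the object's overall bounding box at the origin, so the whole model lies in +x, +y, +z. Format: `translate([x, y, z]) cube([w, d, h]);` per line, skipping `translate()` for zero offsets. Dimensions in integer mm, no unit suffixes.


translate([0, 0, 372]) cube([330, 274, 28]);
cube([28, 28, 372]);
translate([302, 0, 0]) cube([28, 28, 372]);
translate([0, 246, 0]) cube([28, 28, 372]);
translate([302, 246, 0]) cube([28, 28, 372]);
translate([28, 0, 127]) cube([274, 28, 29]);
translate([28, 246, 127]) cube([274, 28, 29]);
translate([0, 28, 127]) cube([28, 218, 29]);
translate([302, 28, 127]) cube([28, 218, 29]);


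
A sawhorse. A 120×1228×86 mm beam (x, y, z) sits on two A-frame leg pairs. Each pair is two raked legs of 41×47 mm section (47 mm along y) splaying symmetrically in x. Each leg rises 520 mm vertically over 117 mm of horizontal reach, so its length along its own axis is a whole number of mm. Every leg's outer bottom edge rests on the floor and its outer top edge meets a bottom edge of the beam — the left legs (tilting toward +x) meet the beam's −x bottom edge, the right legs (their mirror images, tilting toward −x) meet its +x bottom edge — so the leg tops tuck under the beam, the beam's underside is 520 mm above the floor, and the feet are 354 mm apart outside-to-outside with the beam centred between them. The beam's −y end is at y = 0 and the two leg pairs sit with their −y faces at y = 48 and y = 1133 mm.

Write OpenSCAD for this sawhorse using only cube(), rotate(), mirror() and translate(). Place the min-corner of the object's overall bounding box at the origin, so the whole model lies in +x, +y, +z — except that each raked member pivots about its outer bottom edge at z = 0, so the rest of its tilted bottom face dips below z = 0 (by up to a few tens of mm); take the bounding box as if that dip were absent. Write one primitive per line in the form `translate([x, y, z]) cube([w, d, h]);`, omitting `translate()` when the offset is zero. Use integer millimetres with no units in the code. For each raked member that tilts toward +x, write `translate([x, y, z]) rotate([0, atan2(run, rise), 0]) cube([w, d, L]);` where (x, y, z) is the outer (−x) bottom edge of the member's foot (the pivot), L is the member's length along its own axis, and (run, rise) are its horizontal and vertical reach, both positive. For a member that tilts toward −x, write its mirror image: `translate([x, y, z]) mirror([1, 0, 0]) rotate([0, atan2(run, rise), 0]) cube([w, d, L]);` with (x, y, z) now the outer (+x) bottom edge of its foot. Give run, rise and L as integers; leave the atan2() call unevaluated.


translate([117, 0, 520]) cube([120, 1228, 86]);
translate([0, 48, 0]) rotate([0, atan2(117, 520), 0]) cube([41, 47, 533]);
translate([354, 48, 0]) mirror([1, 0, 0]) rotate([0, atan2(117, 520), 0]) cube([41, 47, 533]);
translate([0, 1133, 0]) rotate([0, atan2(117, 520), 0]) cube([41, 47, 533]);
translate([354, 1133, 0]) mirror([1, 0, 0]) rotate([0, atan2(117, 520), 0]) cube([41, 47, 533]);


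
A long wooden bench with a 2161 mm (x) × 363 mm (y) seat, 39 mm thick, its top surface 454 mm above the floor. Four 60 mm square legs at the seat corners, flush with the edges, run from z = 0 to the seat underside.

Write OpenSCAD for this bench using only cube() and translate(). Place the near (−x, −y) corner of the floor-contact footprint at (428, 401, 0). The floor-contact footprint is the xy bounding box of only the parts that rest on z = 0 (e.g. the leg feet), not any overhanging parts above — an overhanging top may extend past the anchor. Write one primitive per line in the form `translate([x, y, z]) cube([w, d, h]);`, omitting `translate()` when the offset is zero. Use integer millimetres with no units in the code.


translate([428, 401, 415]) cube([2161, 363, 39]);
translate([428, 401, 0]) cube([60, 60, 415]);
translate([428, 704, 0]) cube([60, 60, 415]);
translate([2529, 401, 0]) cube([60, 60, 415]);
translate([2529, 704, 0]) cube([60, 60, 415]);


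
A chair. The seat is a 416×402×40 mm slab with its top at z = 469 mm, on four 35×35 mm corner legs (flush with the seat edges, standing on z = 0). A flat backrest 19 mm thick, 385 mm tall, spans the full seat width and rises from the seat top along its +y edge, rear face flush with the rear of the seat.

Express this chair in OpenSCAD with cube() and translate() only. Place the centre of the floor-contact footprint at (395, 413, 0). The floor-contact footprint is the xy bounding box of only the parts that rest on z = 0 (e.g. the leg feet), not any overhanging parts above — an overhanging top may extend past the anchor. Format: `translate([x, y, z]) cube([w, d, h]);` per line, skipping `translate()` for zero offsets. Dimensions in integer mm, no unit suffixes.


// leg_h = 469 - 40 = 429
translate([187, 212, 429]) cube([416, 402, 40]);
translate([187, 212, 0]) cube([35, 35, 429]);
translate([568, 212, 0]) cube([35, 35, 429]);
translate([187, 579, 0]) cube([35, 35, 429]);
translate([568, 579, 0]) cube([35, 35, 429]);
translate([187, 595, 469]) cube([416, 19, 385]);


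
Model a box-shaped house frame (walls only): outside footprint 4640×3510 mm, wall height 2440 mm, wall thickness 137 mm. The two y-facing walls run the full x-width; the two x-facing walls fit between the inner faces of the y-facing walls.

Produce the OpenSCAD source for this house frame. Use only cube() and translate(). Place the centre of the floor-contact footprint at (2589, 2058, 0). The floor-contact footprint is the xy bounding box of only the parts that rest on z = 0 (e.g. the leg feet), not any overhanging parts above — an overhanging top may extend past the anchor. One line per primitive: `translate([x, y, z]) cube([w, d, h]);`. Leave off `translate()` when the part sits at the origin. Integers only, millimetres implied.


translate([269, 303, 0]) cube([4640, 137, 2440]);
translate([269, 3676, 0]) cube([4640, 137, 2440]);
translate([269, 440, 0]) cube([137, 3236, 2440]);
translate([4772, 440, 0]) cube([137, 3236, 2440]);


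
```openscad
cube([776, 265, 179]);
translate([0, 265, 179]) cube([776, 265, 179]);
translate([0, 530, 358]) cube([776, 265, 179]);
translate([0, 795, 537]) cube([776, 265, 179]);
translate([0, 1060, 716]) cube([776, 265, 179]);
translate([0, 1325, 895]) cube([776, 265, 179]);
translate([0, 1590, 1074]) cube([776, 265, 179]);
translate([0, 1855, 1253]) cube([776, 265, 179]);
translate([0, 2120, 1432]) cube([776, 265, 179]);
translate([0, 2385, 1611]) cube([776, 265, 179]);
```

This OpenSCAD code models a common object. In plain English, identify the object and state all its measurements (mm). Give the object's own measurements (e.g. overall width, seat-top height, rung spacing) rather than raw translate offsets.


A straight staircase of 10 solid steps. Each step is 776 mm wide (x), 265 mm deep (y, the going) and 179 mm tall (the rise). The first step rests on the floor; each subsequent step sits one going further in +y and one rise higher in +z, directly behind and above the previous step with no overlap.


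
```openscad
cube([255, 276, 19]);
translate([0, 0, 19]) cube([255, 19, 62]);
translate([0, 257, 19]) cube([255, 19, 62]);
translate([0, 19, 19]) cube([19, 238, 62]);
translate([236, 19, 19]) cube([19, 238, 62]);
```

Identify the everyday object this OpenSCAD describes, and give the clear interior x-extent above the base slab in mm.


An open box. The internal width is 217 mm.

A 255×276 base slab with four walls standing on it — an open box. The base is 255 mm wide and the walls are 19 mm thick, so the internal width is 255 − 2 × 19 = 217 mm.


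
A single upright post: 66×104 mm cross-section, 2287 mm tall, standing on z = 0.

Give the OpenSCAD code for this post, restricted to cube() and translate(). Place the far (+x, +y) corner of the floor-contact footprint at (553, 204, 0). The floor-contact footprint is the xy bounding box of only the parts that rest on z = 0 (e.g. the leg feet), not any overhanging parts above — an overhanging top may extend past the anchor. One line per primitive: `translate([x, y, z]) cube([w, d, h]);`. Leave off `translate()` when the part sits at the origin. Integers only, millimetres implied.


translate([487, 100, 0]) cube([66, 104, 2287]);


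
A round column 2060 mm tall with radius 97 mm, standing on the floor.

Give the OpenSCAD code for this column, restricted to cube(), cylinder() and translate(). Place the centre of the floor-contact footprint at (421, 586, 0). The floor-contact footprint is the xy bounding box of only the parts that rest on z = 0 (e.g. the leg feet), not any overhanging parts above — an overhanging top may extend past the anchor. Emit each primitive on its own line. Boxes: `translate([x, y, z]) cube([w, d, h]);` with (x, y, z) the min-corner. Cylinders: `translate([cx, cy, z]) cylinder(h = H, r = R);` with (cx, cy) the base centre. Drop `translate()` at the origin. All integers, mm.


translate([421, 586, 0]) cylinder(h = 2060, r = 97);


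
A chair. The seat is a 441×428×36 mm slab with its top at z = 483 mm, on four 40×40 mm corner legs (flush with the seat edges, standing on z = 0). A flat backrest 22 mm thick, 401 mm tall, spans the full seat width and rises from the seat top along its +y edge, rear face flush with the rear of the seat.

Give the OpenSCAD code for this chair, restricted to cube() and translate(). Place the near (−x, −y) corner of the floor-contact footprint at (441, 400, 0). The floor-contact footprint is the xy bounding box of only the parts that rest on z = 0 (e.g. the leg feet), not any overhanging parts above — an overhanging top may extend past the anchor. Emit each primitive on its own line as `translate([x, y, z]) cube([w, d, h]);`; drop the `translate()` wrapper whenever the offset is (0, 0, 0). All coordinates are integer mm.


translate([441, 400, 447]) cube([441, 428, 36]);
translate([441, 400, 0]) cube([40, 40, 447]);
translate([842, 400, 0]) cube([40, 40, 447]);
translate([441, 788, 0]) cube([40, 40, 447]);
translate([842, 788, 0]) cube([40, 40, 447]);
translate([441, 806, 483]) cube([441, 22, 401]);


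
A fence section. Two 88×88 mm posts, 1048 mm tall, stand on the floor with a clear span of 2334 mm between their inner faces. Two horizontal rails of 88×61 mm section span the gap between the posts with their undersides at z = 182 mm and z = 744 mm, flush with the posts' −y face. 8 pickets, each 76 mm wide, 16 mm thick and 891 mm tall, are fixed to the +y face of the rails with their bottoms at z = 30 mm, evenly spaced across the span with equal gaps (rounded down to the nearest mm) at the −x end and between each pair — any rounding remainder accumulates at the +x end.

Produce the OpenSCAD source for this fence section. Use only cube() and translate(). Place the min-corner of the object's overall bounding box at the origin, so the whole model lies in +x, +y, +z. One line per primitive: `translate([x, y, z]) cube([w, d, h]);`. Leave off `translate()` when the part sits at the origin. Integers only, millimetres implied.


cube([88, 88, 1048]);
translate([2422, 0, 0]) cube([88, 88, 1048]);
translate([88, 0, 182]) cube([2334, 88, 61]);
translate([88, 0, 744]) cube([2334, 88, 61]);
translate([279, 88, 30]) cube([76, 16, 891]);
translate([546, 88, 30]) cube([76, 16, 891]);
translate([813, 88, 30]) cube([76, 16, 891]);
translate([1080, 88, 30]) cube([76, 16, 891]);
translate([1347, 88, 30]) cube([76, 16, 891]);
translate([1614, 88, 30]) cube([76, 16, 891]);
translate([1881, 88, 30]) cube([76, 16, 891]);
translate([2148, 88, 30]) cube([76, 16, 891]);


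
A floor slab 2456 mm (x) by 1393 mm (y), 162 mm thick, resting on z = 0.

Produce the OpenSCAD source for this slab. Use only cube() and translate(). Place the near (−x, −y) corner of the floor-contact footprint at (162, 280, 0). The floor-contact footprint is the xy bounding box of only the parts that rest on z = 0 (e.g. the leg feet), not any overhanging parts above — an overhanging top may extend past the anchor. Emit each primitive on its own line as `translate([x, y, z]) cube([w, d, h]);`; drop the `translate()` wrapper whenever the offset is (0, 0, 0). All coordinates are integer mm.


translate([162, 280, 0]) cube([2456, 1393, 162]);


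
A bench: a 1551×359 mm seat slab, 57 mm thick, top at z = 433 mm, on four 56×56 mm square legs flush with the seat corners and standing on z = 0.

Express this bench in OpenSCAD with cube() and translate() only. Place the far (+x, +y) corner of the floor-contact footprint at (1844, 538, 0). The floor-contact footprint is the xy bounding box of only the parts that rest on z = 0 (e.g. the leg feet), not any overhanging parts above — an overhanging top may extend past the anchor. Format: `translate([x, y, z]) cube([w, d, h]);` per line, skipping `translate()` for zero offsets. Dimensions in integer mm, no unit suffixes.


// leg_h = 433 − 57 = 376
translate([293, 179, 376]) cube([1551, 359, 57]);
translate([293, 179, 0]) cube([56, 56, 376]);
translate([293, 482, 0]) cube([56, 56, 376]);
translate([1788, 179, 0]) cube([56, 56, 376]);
translate([1788, 482, 0]) cube([56, 56, 376]);


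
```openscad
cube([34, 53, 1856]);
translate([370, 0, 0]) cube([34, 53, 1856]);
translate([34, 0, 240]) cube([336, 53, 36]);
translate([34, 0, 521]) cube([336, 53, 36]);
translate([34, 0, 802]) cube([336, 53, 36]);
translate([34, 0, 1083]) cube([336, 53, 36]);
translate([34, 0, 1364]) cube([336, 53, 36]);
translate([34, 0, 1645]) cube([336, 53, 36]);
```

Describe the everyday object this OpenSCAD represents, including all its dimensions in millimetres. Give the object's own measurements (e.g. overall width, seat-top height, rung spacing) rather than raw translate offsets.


A straight ladder. Two 34×53 mm vertical rails, 1856 mm tall, stand 404 mm apart (outside-to-outside) with their front faces coplanar on the −y side. 6 rungs, each 53 mm deep and 36 mm tall, span between the inner faces of the rails, front faces flush with the rails. The lowest rung's underside is at z = 240 mm and rungs are spaced 281 mm apart (underside to underside).


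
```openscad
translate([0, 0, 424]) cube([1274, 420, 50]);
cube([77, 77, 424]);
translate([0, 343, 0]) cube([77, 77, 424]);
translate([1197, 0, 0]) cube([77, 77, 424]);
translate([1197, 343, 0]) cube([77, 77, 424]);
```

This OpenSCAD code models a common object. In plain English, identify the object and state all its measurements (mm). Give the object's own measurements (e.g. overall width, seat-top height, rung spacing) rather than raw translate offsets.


A bench: a 1274×420 mm seat slab, 50 mm thick, top at z = 474 mm, on four 77×77 mm square legs flush with the seat corners and standing on z = 0.


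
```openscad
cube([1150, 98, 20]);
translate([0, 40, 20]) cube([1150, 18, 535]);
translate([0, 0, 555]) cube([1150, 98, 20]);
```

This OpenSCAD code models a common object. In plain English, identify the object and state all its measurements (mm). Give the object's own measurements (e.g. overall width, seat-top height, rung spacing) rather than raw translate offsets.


An I-beam lying along x, 1150 mm long. Overall section height 575 mm. Two flanges 98 mm wide (y) and 20 mm thick, one on the floor and one at the top; a web 18 mm thick runs between them, centred on the flange width.


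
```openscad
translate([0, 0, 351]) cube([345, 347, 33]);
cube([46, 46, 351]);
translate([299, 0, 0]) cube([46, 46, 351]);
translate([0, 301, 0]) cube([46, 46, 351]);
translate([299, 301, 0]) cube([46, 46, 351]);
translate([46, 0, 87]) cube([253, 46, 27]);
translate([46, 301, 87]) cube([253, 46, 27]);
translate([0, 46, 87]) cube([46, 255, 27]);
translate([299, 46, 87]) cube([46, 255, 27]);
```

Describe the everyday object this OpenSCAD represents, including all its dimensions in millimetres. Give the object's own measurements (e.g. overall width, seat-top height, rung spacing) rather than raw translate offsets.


A four-legged stool. The seat is a 345×347×33 mm slab whose top surface is at z = 384 mm; four square legs, each 46×46 mm in cross-section, run from the floor (z = 0) to the underside of the seat, each flush with a corner of the seat. Four stretchers, 46 mm wide and 27 mm tall, connect adjacent legs with their undersides at z = 87 mm, each running between the inner faces of the legs it joins and aligned with the legs' outer faces on the other axis.


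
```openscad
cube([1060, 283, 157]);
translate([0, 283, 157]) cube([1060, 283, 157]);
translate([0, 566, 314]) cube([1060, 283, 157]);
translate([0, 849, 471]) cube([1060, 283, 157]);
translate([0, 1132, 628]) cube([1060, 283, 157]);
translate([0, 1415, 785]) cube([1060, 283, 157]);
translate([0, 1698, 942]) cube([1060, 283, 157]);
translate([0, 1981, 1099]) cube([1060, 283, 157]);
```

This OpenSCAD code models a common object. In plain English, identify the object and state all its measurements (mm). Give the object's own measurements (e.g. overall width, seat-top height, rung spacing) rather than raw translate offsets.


A straight staircase of 8 solid steps. Each step is 1060 mm wide (x), 283 mm deep (y, the going) and 157 mm tall (the rise). The first step rests on the floor; each subsequent step sits one going further in +y and one rise higher in +z, directly behind and above the previous step with no overlap.


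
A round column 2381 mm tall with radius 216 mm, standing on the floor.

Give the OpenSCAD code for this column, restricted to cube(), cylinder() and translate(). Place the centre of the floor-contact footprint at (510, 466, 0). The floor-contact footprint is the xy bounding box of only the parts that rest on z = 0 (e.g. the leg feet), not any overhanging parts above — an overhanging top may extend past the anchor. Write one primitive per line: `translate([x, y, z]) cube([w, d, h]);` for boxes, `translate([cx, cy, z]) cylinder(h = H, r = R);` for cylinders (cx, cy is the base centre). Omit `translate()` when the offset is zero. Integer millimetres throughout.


translate([510, 466, 0]) cylinder(h = 2381, r = 216);


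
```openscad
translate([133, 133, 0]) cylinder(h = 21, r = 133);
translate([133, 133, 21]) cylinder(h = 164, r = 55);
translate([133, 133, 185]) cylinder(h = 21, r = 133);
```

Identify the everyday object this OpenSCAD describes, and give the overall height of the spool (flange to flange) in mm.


A spool. The overall height is 206 mm.

Three coaxial cylinders, large–small–large — a spool. Two 21 mm flanges and a 164 mm core give 21 + 164 + 21 = 206 mm.


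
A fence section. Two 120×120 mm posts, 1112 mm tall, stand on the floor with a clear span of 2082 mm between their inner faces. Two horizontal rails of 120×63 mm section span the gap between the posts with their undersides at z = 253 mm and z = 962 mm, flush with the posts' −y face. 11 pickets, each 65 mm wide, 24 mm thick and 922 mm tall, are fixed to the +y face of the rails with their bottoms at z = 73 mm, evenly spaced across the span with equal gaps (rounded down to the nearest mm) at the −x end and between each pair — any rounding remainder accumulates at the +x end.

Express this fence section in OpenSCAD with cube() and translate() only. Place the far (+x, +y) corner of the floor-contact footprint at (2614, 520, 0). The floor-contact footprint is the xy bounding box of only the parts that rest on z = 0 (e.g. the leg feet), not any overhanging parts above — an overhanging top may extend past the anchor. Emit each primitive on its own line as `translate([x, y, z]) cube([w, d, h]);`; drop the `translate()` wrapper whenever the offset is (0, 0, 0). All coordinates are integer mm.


translate([292, 400, 0]) cube([120, 120, 1112]);
translate([2494, 400, 0]) cube([120, 120, 1112]);
translate([412, 400, 253]) cube([2082, 120, 63]);
translate([412, 400, 962]) cube([2082, 120, 63]);
translate([525, 520, 73]) cube([65, 24, 922]);
translate([703, 520, 73]) cube([65, 24, 922]);
translate([881, 520, 73]) cube([65, 24, 922]);
translate([1059, 520, 73]) cube([65, 24, 922]);
translate([1237, 520, 73]) cube([65, 24, 922]);
translate([1415, 520, 73]) cube([65, 24, 922]);
translate([1593, 520, 73]) cube([65, 24, 922]);
translate([1771, 520, 73]) cube([65, 24, 922]);
translate([1949, 520, 73]) cube([65, 24, 922]);
translate([2127, 520, 73]) cube([65, 24, 922]);
translate([2305, 520, 73]) cube([65, 24, 922]);
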